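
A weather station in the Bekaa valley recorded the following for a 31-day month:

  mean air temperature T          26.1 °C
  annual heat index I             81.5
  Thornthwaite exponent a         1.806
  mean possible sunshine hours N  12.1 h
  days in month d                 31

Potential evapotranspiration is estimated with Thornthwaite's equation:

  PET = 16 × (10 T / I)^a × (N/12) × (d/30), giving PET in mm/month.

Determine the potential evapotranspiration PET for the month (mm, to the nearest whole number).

136 mm

10T/I = 10 × 26.1 / 81.5 = 3.2025
(10T/I)^a = 3.2025^1.806 = 8.1830
Uncorrected PET = 16 × 8.1830 = 130.928 mm
Correction = (N/12)(d/30) = (12.1/12)(31/30) = 1.0419
PET = 130.928 × 1.0419 = 136.414 mm/month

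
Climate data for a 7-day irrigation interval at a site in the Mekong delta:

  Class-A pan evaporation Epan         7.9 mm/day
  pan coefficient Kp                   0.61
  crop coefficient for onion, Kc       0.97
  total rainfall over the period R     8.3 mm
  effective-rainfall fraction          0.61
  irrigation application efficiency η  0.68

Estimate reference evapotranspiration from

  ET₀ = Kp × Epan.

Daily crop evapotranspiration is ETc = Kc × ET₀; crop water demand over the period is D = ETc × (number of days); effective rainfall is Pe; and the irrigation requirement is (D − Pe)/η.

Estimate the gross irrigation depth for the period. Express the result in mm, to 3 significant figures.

40.7 mm

ET₀ = 0.61 × 7.9 = 4.8190 mm/d
ETc = Kc × ET₀ = 0.97 × 4.8190 = 4.6744 mm/d
Crop demand D = ETc × 7 d = 4.6744 × 7 = 32.721 mm
Pe = 0.61 × 8.3 = 5.063 mm
D − Pe = 32.721 − 5.063 = 27.658 mm
Gross irrigation = 27.658 / 0.68 = 40.674 mm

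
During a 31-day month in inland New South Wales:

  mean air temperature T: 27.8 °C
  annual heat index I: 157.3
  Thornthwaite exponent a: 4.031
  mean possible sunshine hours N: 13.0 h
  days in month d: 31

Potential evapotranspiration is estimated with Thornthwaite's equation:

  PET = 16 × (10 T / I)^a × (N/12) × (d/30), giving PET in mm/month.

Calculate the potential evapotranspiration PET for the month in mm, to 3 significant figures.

178 mm

10T/I = 10 × 27.8 / 157.3 = 1.7673
(10T/I)^a = 1.7673^4.031 = 9.9291
Uncorrected PET = 16 × 9.9291 = 158.866 mm
Correction = (N/12)(d/30) = (13.0/12)(31/30) = 1.1194
PET = 158.866 × 1.1194 = 177.835 mm/month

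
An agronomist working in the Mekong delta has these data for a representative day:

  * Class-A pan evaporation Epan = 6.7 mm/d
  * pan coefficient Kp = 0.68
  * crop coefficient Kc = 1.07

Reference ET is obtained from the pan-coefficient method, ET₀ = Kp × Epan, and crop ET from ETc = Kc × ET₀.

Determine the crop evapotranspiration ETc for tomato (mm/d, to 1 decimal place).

ET₀ = 0.68 × 6.7 = 4.5560 mm/d
ETc = Kc × ET₀ = 1.07 × 4.5560 = 4.8749 mm/d

4.9 mm/d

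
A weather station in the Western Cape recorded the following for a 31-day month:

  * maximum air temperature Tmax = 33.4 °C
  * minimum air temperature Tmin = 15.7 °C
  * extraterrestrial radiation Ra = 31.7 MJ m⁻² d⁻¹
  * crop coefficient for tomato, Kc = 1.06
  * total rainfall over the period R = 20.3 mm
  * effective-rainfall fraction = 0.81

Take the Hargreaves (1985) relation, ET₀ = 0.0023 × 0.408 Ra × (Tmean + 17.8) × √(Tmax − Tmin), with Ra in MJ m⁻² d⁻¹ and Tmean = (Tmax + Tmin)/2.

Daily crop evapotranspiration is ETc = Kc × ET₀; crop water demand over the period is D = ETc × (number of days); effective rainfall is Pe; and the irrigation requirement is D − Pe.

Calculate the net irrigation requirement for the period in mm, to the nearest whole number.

158 mm

Tmean = (33.4 + 15.7)/2 = 24.55 °C
0.408 Ra = 0.408 × 31.7 = 12.9336 mm/d equivalent
ET₀ = 0.0023 × 12.9336 × (24.55 + 17.8) × √17.7 = 0.0023 × 12.9336 × 42.35 × 4.2071 = 5.3001 mm/d
ETc = Kc × ET₀ = 1.06 × 5.3001 = 5.6181 mm/d
Crop demand D = ETc × 31 d = 5.6181 × 31 = 174.161 mm
Pe = 0.81 × 20.3 = 16.443 mm
D − Pe = 174.161 − 16.443 = 157.718 mm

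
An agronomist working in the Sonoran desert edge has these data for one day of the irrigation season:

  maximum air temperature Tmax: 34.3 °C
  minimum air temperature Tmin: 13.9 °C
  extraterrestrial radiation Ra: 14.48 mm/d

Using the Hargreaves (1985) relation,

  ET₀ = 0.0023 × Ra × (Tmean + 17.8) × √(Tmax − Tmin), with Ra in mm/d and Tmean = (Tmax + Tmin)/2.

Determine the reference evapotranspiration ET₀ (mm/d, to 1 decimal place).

6.3 mm/d

Tmean = (34.3 + 13.9)/2 = 24.10 °C
ET₀ = 0.0023 × 14.48 × (24.10 + 17.8) × √20.4 = 0.0023 × 14.48 × 41.90 × 4.5166 = 6.3026 mm/d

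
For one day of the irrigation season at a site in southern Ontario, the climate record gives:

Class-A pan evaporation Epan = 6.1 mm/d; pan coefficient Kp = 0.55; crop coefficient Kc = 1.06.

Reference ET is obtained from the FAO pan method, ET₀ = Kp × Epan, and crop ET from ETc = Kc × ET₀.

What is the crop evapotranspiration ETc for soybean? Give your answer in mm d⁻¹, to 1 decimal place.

3.6 mm d⁻¹

ET₀ = 0.55 × 6.1 = 3.3550 mm/d
ETc = Kc × ET₀ = 1.06 × 3.3550 = 3.5563 mm/d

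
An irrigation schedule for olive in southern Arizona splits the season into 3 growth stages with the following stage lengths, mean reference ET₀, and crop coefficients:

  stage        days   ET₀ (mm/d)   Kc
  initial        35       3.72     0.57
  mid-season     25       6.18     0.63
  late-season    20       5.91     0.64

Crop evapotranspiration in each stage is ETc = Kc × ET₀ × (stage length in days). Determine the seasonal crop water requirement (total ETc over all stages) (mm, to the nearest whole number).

initial: 0.57 × 3.72 × 35 = 74.21 mm
mid-season: 0.63 × 6.18 × 25 = 97.34 mm
late-season: 0.64 × 5.91 × 20 = 75.65 mm
Seasonal total = 247.20 mm

247 mm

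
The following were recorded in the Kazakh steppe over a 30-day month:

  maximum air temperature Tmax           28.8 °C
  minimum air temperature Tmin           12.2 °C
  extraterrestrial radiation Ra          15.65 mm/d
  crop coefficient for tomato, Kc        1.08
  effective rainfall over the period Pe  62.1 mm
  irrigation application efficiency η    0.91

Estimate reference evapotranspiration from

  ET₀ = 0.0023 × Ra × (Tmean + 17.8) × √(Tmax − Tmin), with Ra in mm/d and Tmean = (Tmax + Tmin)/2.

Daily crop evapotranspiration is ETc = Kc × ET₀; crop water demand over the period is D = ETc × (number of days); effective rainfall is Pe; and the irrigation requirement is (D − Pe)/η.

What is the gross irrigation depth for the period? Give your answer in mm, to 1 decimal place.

131.7 mm

Tmean = (28.8 + 12.2)/2 = 20.50 °C
ET₀ = 0.0023 × 15.65 × (20.50 + 17.8) × √16.6 = 0.0023 × 15.65 × 38.30 × 4.0743 = 5.6169 mm/d
ETc = Kc × ET₀ = 1.08 × 5.6169 = 6.0663 mm/d
Crop demand D = ETc × 30 d = 6.0663 × 30 = 181.989 mm
D − Pe = 181.989 − 62.1 = 119.889 mm
Gross irrigation = 119.889 / 0.91 = 131.746 mm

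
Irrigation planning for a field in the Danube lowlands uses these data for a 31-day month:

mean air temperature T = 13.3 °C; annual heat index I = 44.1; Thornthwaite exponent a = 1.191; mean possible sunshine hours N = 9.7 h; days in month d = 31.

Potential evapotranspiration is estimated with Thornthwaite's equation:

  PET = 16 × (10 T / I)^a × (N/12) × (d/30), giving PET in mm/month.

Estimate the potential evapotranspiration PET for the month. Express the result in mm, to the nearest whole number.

50 mm

10T/I = 10 × 13.3 / 44.1 = 3.0159
(10T/I)^a = 3.0159^1.191 = 3.7238
Uncorrected PET = 16 × 3.7238 = 59.581 mm
Correction = (N/12)(d/30) = (9.7/12)(31/30) = 0.8353
PET = 59.581 × 0.8353 = 49.768 mm/month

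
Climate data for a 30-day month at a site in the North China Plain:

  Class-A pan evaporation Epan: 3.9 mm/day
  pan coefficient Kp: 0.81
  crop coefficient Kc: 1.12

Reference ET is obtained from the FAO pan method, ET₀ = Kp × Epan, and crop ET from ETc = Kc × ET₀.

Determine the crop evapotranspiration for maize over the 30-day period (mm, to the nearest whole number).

106 mm

ET₀ = 0.81 × 3.9 = 3.1590 mm/d
ETc = Kc × ET₀ = 1.12 × 3.1590 = 3.5381 mm/d
Over 30 days: 3.5381 × 30 = 106.143 mm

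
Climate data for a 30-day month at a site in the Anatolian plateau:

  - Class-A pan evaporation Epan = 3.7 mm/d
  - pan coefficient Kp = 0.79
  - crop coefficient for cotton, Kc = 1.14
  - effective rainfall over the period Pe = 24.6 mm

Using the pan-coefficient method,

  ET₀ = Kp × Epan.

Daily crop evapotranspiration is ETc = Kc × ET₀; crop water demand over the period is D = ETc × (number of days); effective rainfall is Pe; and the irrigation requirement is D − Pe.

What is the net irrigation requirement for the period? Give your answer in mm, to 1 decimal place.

ET₀ = 0.79 × 3.7 = 2.9230 mm/d
ETc = Kc × ET₀ = 1.14 × 2.9230 = 3.3322 mm/d
Crop demand D = ETc × 30 d = 3.3322 × 30 = 99.966 mm
D − Pe = 99.966 − 24.6 = 75.366 mm

75.4 mm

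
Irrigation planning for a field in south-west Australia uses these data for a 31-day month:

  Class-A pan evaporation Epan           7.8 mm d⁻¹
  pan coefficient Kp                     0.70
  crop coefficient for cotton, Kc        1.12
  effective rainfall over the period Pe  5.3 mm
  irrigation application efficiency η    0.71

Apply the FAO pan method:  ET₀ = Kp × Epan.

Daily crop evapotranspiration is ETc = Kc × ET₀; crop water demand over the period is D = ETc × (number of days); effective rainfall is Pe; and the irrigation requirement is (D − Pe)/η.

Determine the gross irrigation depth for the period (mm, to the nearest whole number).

260 mm

ET₀ = 0.70 × 7.8 = 5.4600 mm/d
ETc = Kc × ET₀ = 1.12 × 5.4600 = 6.1152 mm/d
Crop demand D = ETc × 31 d = 6.1152 × 31 = 189.571 mm
D − Pe = 189.571 − 5.3 = 184.271 mm
Gross irrigation = 184.271 / 0.71 = 259.537 mm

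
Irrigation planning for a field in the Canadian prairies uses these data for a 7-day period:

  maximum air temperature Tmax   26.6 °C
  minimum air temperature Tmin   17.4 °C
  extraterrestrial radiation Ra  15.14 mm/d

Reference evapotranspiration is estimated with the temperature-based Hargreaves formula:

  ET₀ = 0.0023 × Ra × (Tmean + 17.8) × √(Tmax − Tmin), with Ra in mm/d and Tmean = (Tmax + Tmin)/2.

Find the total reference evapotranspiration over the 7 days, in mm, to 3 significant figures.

29.4 mm

Tmean = (26.6 + 17.4)/2 = 22.00 °C
ET₀ = 0.0023 × 15.14 × (22.00 + 17.8) × √9.2 = 0.0023 × 15.14 × 39.80 × 3.0332 = 4.2038 mm/d
Over 7 days: 4.2038 × 7 = 29.427 mm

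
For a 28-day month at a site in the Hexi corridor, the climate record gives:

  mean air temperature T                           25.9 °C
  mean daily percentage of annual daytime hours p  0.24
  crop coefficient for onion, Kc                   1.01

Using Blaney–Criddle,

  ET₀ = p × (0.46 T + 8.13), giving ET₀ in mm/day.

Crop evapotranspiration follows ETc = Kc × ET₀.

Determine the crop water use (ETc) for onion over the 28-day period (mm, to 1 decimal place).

ET₀ = 0.24 × (0.46 × 25.9 + 8.13) = 0.24 × 20.044 = 4.8106 mm/d
ETc = Kc × ET₀ = 1.01 × 4.8106 = 4.8587 mm/d
Over 28 days: 4.8587 × 28 = 136.044 mm

136.0 mm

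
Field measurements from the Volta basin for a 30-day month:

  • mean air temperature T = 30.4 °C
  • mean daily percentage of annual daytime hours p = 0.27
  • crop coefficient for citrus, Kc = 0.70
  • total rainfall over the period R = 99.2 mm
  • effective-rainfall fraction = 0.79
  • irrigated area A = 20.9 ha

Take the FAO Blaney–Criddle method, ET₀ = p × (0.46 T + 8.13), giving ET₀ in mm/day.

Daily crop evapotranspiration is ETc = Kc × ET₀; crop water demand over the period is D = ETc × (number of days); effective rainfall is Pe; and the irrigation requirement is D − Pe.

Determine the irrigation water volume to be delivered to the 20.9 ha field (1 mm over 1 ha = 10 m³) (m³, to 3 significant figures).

9830 m³

ET₀ = 0.27 × (0.46 × 30.4 + 8.13) = 0.27 × 22.114 = 5.9708 mm/d
ETc = Kc × ET₀ = 0.70 × 5.9708 = 4.1796 mm/d
Crop demand D = ETc × 30 d = 4.1796 × 30 = 125.388 mm
Pe = 0.79 × 99.2 = 78.368 mm
D − Pe = 125.388 − 78.368 = 47.020 mm
Volume = 47.020 mm × 20.9 ha × 10 = 9827.2 m³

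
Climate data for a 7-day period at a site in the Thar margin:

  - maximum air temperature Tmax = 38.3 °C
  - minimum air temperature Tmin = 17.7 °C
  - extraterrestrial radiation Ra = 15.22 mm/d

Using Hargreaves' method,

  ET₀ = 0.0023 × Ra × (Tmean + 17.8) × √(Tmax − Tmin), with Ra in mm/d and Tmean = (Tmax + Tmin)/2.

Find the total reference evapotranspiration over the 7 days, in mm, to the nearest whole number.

Tmean = (38.3 + 17.7)/2 = 28.00 °C
ET₀ = 0.0023 × 15.22 × (28.00 + 17.8) × √20.6 = 0.0023 × 15.22 × 45.80 × 4.5387 = 7.2768 mm/d
Over 7 days: 7.2768 × 7 = 50.938 mm

51 mm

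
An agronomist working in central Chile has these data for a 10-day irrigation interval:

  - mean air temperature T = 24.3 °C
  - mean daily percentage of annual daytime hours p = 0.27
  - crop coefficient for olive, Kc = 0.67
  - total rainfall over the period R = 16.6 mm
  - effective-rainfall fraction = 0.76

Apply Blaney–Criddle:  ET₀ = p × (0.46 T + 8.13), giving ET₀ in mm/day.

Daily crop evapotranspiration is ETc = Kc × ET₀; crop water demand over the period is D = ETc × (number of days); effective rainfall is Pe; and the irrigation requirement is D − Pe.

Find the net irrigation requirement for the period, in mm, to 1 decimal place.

22.3 mm

ET₀ = 0.27 × (0.46 × 24.3 + 8.13) = 0.27 × 19.308 = 5.2132 mm/d
ETc = Kc × ET₀ = 0.67 × 5.2132 = 3.4928 mm/d
Crop demand D = ETc × 10 d = 3.4928 × 10 = 34.928 mm
Pe = 0.76 × 16.6 = 12.616 mm
D − Pe = 34.928 − 12.616 = 22.312 mm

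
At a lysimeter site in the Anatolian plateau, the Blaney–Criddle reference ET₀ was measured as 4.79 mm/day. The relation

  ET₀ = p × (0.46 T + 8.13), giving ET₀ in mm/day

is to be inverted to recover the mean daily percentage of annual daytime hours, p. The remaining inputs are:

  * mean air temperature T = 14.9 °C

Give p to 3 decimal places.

p = ET₀ / (0.46 T + 8.13) = 4.79 / (0.46 × 14.9 + 8.13) = 4.79 / 14.984 = 0.3197

0.320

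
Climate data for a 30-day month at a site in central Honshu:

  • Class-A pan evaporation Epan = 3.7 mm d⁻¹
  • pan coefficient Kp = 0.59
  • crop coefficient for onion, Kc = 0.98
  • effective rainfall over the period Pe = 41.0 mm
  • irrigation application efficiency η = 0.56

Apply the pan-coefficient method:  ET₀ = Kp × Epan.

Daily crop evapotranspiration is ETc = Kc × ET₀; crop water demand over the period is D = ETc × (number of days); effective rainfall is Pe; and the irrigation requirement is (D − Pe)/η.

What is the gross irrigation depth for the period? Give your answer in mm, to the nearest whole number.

41 mm

ET₀ = 0.59 × 3.7 = 2.1830 mm/d
ETc = Kc × ET₀ = 0.98 × 2.1830 = 2.1393 mm/d
Crop demand D = ETc × 30 d = 2.1393 × 30 = 64.179 mm
D − Pe = 64.179 − 41.0 = 23.179 mm
Gross irrigation = 23.179 / 0.56 = 41.391 mm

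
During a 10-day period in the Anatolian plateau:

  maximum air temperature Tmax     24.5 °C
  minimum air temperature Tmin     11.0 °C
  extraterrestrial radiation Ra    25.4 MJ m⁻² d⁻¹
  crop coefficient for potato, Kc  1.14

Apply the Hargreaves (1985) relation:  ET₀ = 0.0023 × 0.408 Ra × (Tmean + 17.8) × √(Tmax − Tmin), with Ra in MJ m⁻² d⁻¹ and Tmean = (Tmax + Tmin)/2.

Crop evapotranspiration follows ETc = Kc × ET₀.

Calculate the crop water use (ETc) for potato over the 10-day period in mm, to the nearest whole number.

35 mm

Tmean = (24.5 + 11.0)/2 = 17.75 °C
0.408 Ra = 0.408 × 25.4 = 10.3632 mm/d equivalent
ET₀ = 0.0023 × 10.3632 × (17.75 + 17.8) × √13.5 = 0.0023 × 10.3632 × 35.55 × 3.6742 = 3.1133 mm/d
ETc = Kc × ET₀ = 1.14 × 3.1133 = 3.5492 mm/d
Over 10 days: 3.5492 × 10 = 35.492 mm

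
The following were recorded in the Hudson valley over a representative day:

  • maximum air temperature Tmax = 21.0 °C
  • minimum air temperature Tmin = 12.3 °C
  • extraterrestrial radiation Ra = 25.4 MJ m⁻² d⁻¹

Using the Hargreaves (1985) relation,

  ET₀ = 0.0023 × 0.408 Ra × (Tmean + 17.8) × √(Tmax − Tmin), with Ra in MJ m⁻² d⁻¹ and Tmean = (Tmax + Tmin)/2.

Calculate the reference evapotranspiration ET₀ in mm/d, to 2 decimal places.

2.42 mm/d

Tmean = (21.0 + 12.3)/2 = 16.65 °C
0.408 Ra = 0.408 × 25.4 = 10.3632 mm/d equivalent
ET₀ = 0.0023 × 10.3632 × (16.65 + 17.8) × √8.7 = 0.0023 × 10.3632 × 34.45 × 2.9496 = 2.4220 mm/d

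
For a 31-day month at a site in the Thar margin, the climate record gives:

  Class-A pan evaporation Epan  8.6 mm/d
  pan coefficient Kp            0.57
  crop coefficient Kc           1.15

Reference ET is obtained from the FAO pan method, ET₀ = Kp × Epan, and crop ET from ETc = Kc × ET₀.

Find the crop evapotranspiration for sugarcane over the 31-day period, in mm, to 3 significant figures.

ET₀ = 0.57 × 8.6 = 4.9020 mm/d
ETc = Kc × ET₀ = 1.15 × 4.9020 = 5.6373 mm/d
Over 31 days: 5.6373 × 31 = 174.756 mm

175 mm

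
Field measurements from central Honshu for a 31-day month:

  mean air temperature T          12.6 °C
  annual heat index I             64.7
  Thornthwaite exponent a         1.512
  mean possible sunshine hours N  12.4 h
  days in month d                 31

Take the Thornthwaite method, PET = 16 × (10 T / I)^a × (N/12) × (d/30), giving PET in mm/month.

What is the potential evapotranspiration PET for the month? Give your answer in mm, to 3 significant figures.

46.8 mm

10T/I = 10 × 12.6 / 64.7 = 1.9474
(10T/I)^a = 1.9474^1.512 = 2.7394
Uncorrected PET = 16 × 2.7394 = 43.830 mm
Correction = (N/12)(d/30) = (12.4/12)(31/30) = 1.0678
PET = 43.830 × 1.0678 = 46.802 mm/month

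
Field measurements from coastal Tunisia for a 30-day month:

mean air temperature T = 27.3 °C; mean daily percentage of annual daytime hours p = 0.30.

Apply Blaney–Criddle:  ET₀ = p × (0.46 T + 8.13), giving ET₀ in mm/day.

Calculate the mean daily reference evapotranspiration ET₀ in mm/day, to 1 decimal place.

ET₀ = 0.30 × (0.46 × 27.3 + 8.13) = 0.30 × 20.688 = 6.2064 mm/d

6.2 mm/day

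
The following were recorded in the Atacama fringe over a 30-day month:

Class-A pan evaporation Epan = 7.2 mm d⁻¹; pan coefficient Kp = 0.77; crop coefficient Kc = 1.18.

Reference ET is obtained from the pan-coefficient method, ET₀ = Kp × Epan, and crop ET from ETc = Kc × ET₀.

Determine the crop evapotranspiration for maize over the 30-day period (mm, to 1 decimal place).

ET₀ = 0.77 × 7.2 = 5.5440 mm/d
ETc = Kc × ET₀ = 1.18 × 5.5440 = 6.5419 mm/d
Over 30 days: 6.5419 × 30 = 196.257 mm

196.3 mm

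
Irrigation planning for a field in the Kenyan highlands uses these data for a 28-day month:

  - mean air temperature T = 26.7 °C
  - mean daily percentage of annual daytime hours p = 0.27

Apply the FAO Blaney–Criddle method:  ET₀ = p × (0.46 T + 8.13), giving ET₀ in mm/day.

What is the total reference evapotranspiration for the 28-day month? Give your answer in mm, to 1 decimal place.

ET₀ = 0.27 × (0.46 × 26.7 + 8.13) = 0.27 × 20.412 = 5.5112 mm/d
Monthly total = 5.5112 × 28 = 154.314 mm

154.3 mm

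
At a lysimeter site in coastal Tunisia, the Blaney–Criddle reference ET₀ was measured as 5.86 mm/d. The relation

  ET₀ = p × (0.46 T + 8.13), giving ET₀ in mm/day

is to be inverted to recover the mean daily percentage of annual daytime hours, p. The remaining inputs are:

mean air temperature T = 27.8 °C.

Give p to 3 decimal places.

p = ET₀ / (0.46 T + 8.13) = 5.86 / (0.46 × 27.8 + 8.13) = 5.86 / 20.918 = 0.2801

0.280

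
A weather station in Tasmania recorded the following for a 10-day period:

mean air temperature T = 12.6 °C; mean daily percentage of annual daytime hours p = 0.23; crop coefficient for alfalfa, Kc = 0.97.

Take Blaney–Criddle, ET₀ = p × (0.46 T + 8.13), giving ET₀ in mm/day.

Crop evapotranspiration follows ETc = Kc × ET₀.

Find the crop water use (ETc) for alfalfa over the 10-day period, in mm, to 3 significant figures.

ET₀ = 0.23 × (0.46 × 12.6 + 8.13) = 0.23 × 13.926 = 3.2030 mm/d
ETc = Kc × ET₀ = 0.97 × 3.2030 = 3.1069 mm/d
Over 10 days: 3.1069 × 10 = 31.069 mm

31.1 mm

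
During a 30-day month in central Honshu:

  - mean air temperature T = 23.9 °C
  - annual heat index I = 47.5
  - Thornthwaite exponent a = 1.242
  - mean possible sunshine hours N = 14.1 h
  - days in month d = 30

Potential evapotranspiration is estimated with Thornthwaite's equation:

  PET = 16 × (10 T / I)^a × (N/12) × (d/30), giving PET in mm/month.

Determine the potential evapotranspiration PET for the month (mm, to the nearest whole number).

10T/I = 10 × 23.9 / 47.5 = 5.0316
(10T/I)^a = 5.0316^1.242 = 7.4391
Uncorrected PET = 16 × 7.4391 = 119.026 mm
Correction = (N/12)(d/30) = (14.1/12)(30/30) = 1.1750
PET = 119.026 × 1.1750 = 139.856 mm/month

140 mm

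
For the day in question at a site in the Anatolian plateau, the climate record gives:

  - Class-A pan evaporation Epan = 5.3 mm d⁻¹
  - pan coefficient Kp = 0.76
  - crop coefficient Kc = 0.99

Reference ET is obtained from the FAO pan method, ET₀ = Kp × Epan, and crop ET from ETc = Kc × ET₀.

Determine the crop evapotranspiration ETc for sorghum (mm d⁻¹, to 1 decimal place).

4.0 mm d⁻¹

ET₀ = 0.76 × 5.3 = 4.0280 mm/d
ETc = Kc × ET₀ = 0.99 × 4.0280 = 3.9877 mm/d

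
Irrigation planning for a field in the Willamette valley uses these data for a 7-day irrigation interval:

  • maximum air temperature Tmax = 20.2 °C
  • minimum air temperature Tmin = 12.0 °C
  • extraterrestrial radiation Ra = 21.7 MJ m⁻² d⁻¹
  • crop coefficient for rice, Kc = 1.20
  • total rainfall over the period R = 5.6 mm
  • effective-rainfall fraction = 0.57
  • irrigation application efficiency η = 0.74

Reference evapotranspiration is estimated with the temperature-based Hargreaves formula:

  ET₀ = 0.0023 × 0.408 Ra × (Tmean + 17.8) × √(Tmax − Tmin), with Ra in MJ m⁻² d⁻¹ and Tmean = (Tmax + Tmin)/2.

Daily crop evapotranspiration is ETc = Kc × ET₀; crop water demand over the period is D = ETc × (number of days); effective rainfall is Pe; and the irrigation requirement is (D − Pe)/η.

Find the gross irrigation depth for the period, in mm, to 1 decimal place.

Tmean = (20.2 + 12.0)/2 = 16.10 °C
0.408 Ra = 0.408 × 21.7 = 8.8536 mm/d equivalent
ET₀ = 0.0023 × 8.8536 × (16.10 + 17.8) × √8.2 = 0.0023 × 8.8536 × 33.90 × 2.8636 = 1.9768 mm/d
ETc = Kc × ET₀ = 1.20 × 1.9768 = 2.3722 mm/d
Crop demand D = ETc × 7 d = 2.3722 × 7 = 16.605 mm
Pe = 0.57 × 5.6 = 3.192 mm
D − Pe = 16.605 − 3.192 = 13.413 mm
Gross irrigation = 13.413 / 0.74 = 18.126 mm

18.1 mm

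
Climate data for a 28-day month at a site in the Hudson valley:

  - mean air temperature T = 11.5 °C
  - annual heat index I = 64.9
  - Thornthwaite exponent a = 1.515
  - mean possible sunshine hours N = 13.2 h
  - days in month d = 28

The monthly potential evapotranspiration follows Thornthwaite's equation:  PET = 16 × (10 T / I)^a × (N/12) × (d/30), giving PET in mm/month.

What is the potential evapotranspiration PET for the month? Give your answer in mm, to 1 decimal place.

39.1 mm

10T/I = 10 × 11.5 / 64.9 = 1.7720
(10T/I)^a = 1.7720^1.515 = 2.3792
Uncorrected PET = 16 × 2.3792 = 38.067 mm
Correction = (N/12)(d/30) = (13.2/12)(28/30) = 1.0267
PET = 38.067 × 1.0267 = 39.083 mm/month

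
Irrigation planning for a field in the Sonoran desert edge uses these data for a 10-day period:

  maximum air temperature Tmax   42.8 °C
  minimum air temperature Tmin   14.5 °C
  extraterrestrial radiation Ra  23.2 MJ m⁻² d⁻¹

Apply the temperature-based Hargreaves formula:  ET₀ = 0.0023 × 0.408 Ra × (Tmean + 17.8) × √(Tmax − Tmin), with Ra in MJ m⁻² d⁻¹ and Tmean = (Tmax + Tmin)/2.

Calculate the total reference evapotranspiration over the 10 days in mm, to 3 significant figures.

Tmean = (42.8 + 14.5)/2 = 28.65 °C
0.408 Ra = 0.408 × 23.2 = 9.4656 mm/d equivalent
ET₀ = 0.0023 × 9.4656 × (28.65 + 17.8) × √28.3 = 0.0023 × 9.4656 × 46.45 × 5.3198 = 5.3797 mm/d
Over 10 days: 5.3797 × 10 = 53.797 mm

53.8 mm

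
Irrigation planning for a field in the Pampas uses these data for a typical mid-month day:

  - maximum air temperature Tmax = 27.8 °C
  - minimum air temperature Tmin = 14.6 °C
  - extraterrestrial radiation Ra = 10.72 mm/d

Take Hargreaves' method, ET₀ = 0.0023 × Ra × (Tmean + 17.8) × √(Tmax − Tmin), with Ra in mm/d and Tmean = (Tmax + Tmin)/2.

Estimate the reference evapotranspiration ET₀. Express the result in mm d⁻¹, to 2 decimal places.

3.49 mm d⁻¹

Tmean = (27.8 + 14.6)/2 = 21.20 °C
ET₀ = 0.0023 × 10.72 × (21.20 + 17.8) × √13.2 = 0.0023 × 10.72 × 39.00 × 3.6332 = 3.4936 mm/d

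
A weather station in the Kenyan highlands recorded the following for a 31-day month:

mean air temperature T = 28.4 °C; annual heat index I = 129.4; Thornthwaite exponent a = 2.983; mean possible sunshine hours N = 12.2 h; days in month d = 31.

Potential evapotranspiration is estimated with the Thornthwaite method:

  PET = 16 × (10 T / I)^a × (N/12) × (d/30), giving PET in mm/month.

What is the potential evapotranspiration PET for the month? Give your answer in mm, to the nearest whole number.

10T/I = 10 × 28.4 / 129.4 = 2.1947
(10T/I)^a = 2.1947^2.983 = 10.4309
Uncorrected PET = 16 × 10.4309 = 166.894 mm
Correction = (N/12)(d/30) = (12.2/12)(31/30) = 1.0506
PET = 166.894 × 1.0506 = 175.339 mm/month

175 mm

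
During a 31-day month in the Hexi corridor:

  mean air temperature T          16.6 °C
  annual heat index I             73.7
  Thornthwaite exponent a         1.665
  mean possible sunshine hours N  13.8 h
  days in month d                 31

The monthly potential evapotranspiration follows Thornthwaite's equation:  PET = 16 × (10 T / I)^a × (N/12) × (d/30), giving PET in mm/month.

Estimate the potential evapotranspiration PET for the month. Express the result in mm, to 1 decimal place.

73.5 mm

10T/I = 10 × 16.6 / 73.7 = 2.2524
(10T/I)^a = 2.2524^1.665 = 3.8650
Uncorrected PET = 16 × 3.8650 = 61.840 mm
Correction = (N/12)(d/30) = (13.8/12)(31/30) = 1.1883
PET = 61.840 × 1.1883 = 73.484 mm/month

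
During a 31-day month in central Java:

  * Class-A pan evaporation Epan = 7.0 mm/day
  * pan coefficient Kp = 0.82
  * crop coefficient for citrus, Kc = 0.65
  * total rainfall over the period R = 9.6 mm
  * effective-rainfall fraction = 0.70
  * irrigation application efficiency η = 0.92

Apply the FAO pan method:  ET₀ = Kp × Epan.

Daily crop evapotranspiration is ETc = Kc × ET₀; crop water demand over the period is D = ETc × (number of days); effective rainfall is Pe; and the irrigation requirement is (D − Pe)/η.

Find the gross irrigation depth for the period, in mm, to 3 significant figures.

118 mm

ET₀ = 0.82 × 7.0 = 5.7400 mm/d
ETc = Kc × ET₀ = 0.65 × 5.7400 = 3.7310 mm/d
Crop demand D = ETc × 31 d = 3.7310 × 31 = 115.661 mm
Pe = 0.70 × 9.6 = 6.720 mm
D − Pe = 115.661 − 6.720 = 108.941 mm
Gross irrigation = 108.941 / 0.92 = 118.414 mm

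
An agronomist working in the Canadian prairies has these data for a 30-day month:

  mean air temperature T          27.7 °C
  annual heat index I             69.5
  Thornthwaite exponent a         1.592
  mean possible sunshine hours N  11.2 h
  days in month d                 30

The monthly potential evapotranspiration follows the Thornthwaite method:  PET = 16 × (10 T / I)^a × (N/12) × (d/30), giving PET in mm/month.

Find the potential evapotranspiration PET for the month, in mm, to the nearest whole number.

10T/I = 10 × 27.7 / 69.5 = 3.9856
(10T/I)^a = 3.9856^1.592 = 9.0362
Uncorrected PET = 16 × 9.0362 = 144.579 mm
Correction = (N/12)(d/30) = (11.2/12)(30/30) = 0.9333
PET = 144.579 × 0.9333 = 134.936 mm/month

135 mm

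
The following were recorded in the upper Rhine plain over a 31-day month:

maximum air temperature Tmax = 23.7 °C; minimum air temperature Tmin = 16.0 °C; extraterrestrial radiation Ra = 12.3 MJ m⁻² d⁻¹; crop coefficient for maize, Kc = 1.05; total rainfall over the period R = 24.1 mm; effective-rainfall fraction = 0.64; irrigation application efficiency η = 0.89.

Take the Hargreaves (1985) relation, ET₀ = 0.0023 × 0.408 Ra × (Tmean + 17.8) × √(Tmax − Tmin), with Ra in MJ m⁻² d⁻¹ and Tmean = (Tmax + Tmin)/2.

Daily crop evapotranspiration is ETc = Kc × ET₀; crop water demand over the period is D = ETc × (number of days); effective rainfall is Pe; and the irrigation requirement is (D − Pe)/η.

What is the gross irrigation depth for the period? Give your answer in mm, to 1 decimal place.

Tmean = (23.7 + 16.0)/2 = 19.85 °C
0.408 Ra = 0.408 × 12.3 = 5.0184 mm/d equivalent
ET₀ = 0.0023 × 5.0184 × (19.85 + 17.8) × √7.7 = 0.0023 × 5.0184 × 37.65 × 2.7749 = 1.2059 mm/d
ETc = Kc × ET₀ = 1.05 × 1.2059 = 1.2662 mm/d
Crop demand D = ETc × 31 d = 1.2662 × 31 = 39.252 mm
Pe = 0.64 × 24.1 = 15.424 mm
D − Pe = 39.252 − 15.424 = 23.828 mm
Gross irrigation = 23.828 / 0.89 = 26.773 mm

26.8 mm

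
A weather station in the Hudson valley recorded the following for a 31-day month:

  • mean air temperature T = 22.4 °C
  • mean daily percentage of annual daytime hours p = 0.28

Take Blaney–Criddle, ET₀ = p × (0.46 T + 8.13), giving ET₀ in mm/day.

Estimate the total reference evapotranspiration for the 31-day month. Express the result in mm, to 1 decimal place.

160.0 mm

ET₀ = 0.28 × (0.46 × 22.4 + 8.13) = 0.28 × 18.434 = 5.1615 mm/d
Monthly total = 5.1615 × 31 = 160.007 mm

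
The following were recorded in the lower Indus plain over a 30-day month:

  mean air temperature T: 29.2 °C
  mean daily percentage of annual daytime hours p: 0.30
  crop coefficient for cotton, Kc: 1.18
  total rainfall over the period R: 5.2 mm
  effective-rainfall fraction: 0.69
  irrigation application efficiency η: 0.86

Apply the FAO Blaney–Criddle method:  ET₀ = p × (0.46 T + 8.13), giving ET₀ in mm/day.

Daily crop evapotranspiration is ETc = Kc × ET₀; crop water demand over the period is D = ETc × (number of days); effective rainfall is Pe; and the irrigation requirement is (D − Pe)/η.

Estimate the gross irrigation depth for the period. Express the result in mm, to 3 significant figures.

ET₀ = 0.30 × (0.46 × 29.2 + 8.13) = 0.30 × 21.562 = 6.4686 mm/d
ETc = Kc × ET₀ = 1.18 × 6.4686 = 7.6329 mm/d
Crop demand D = ETc × 30 d = 7.6329 × 30 = 228.987 mm
Pe = 0.69 × 5.2 = 3.588 mm
D − Pe = 228.987 − 3.588 = 225.399 mm
Gross irrigation = 225.399 / 0.86 = 262.092 mm

262 mm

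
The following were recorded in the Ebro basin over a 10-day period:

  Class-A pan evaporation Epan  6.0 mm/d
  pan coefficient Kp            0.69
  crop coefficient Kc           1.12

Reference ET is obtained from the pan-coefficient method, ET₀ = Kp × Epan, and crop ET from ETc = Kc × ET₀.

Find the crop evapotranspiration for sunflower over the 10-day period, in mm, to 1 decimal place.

ET₀ = 0.69 × 6.0 = 4.1400 mm/d
ETc = Kc × ET₀ = 1.12 × 4.1400 = 4.6368 mm/d
Over 10 days: 4.6368 × 10 = 46.368 mm

46.4 mm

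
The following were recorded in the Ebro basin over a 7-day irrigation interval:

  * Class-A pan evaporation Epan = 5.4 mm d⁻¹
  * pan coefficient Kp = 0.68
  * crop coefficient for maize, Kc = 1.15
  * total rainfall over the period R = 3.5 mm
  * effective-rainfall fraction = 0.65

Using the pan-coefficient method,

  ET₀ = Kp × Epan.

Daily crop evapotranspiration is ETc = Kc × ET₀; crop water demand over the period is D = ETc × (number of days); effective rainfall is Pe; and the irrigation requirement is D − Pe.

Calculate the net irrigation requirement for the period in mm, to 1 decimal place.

27.3 mm

ET₀ = 0.68 × 5.4 = 3.6720 mm/d
ETc = Kc × ET₀ = 1.15 × 3.6720 = 4.2228 mm/d
Crop demand D = ETc × 7 d = 4.2228 × 7 = 29.560 mm
Pe = 0.65 × 3.5 = 2.275 mm
D − Pe = 29.560 − 2.275 = 27.285 mm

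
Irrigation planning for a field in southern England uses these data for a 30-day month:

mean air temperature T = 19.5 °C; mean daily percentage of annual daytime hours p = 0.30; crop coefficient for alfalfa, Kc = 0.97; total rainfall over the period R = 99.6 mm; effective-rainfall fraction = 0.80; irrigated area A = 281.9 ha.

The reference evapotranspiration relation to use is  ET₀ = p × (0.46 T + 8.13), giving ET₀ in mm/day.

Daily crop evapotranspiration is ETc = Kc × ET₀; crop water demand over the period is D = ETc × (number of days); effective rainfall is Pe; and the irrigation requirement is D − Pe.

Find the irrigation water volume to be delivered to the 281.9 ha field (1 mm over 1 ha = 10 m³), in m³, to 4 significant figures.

ET₀ = 0.30 × (0.46 × 19.5 + 8.13) = 0.30 × 17.100 = 5.1300 mm/d
ETc = Kc × ET₀ = 0.97 × 5.1300 = 4.9761 mm/d
Crop demand D = ETc × 30 d = 4.9761 × 30 = 149.283 mm
Pe = 0.80 × 99.6 = 79.680 mm
D − Pe = 149.283 − 79.680 = 69.603 mm
Volume = 69.603 mm × 281.9 ha × 10 = 196210.9 m³

196200 m³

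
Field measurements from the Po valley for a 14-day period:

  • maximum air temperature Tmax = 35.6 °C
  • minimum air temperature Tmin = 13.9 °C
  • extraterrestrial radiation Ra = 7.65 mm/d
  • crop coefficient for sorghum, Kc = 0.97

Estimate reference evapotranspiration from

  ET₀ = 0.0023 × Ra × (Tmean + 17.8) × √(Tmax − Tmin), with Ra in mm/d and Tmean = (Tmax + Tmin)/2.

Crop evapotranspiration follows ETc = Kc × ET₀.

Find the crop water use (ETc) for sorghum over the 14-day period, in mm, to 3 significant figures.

Tmean = (35.6 + 13.9)/2 = 24.75 °C
ET₀ = 0.0023 × 7.65 × (24.75 + 17.8) × √21.7 = 0.0023 × 7.65 × 42.55 × 4.6583 = 3.4875 mm/d
ETc = Kc × ET₀ = 0.97 × 3.4875 = 3.3829 mm/d
Over 14 days: 3.3829 × 14 = 47.361 mm

47.4 mm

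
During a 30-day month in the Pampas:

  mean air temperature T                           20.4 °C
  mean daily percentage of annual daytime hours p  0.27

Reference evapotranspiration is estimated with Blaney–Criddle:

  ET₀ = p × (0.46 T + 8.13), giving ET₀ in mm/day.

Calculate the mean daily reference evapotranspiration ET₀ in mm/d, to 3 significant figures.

4.73 mm/d

ET₀ = 0.27 × (0.46 × 20.4 + 8.13) = 0.27 × 17.514 = 4.7288 mm/d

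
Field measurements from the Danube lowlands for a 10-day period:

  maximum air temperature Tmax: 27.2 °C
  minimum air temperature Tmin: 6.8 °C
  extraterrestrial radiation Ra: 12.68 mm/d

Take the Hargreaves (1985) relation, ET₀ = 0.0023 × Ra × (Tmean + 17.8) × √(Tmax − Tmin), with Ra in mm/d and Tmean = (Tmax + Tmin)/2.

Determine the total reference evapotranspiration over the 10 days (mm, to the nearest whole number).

Tmean = (27.2 + 6.8)/2 = 17.00 °C
ET₀ = 0.0023 × 12.68 × (17.00 + 17.8) × √20.4 = 0.0023 × 12.68 × 34.80 × 4.5166 = 4.5839 mm/d
Over 10 days: 4.5839 × 10 = 45.839 mm

46 mm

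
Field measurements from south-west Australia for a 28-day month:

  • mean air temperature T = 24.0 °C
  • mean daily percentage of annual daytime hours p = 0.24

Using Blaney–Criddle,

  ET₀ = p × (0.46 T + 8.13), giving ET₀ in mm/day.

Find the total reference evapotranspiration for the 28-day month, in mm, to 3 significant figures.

ET₀ = 0.24 × (0.46 × 24.0 + 8.13) = 0.24 × 19.170 = 4.6008 mm/d
Monthly total = 4.6008 × 28 = 128.822 mm

129 mm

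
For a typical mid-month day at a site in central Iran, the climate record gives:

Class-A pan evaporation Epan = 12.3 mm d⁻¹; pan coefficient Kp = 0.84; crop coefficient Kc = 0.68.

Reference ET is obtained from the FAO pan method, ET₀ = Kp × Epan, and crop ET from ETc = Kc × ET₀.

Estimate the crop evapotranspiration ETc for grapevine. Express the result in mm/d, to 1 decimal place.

7.0 mm/d

ET₀ = 0.84 × 12.3 = 10.3320 mm/d
ETc = Kc × ET₀ = 0.68 × 10.3320 = 7.0258 mm/d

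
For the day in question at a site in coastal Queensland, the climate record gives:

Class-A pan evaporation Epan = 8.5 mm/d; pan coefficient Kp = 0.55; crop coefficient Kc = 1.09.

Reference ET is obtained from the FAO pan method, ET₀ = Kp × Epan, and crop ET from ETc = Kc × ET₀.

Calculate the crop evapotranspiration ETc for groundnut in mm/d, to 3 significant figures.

5.10 mm/d

ET₀ = 0.55 × 8.5 = 4.6750 mm/d
ETc = Kc × ET₀ = 1.09 × 4.6750 = 5.0958 mm/d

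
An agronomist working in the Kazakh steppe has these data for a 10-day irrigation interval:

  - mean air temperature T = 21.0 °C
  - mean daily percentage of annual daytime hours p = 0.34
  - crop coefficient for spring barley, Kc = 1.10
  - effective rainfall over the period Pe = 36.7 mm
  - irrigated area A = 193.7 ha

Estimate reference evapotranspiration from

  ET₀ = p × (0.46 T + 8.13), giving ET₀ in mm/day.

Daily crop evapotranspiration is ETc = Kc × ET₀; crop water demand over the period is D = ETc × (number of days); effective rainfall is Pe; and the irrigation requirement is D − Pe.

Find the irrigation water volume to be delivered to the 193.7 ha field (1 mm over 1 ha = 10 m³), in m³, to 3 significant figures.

57800 m³

ET₀ = 0.34 × (0.46 × 21.0 + 8.13) = 0.34 × 17.790 = 6.0486 mm/d
ETc = Kc × ET₀ = 1.10 × 6.0486 = 6.6535 mm/d
Crop demand D = ETc × 10 d = 6.6535 × 10 = 66.535 mm
D − Pe = 66.535 − 36.7 = 29.835 mm
Volume = 29.835 mm × 193.7 ha × 10 = 57790.4 m³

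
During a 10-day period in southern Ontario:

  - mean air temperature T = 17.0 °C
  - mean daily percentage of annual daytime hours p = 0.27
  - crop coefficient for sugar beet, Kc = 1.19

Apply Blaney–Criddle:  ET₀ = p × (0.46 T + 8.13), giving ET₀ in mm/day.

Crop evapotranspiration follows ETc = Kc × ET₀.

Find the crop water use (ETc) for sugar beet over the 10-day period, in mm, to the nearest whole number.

51 mm

ET₀ = 0.27 × (0.46 × 17.0 + 8.13) = 0.27 × 15.950 = 4.3065 mm/d
ETc = Kc × ET₀ = 1.19 × 4.3065 = 5.1247 mm/d
Over 10 days: 5.1247 × 10 = 51.247 mm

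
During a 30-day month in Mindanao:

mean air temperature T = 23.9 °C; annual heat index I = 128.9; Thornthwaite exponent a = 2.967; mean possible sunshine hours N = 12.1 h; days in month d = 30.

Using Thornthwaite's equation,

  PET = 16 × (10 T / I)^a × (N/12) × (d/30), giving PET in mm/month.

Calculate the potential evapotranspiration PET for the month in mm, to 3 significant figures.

10T/I = 10 × 23.9 / 128.9 = 1.8542
(10T/I)^a = 1.8542^2.967 = 6.2463
Uncorrected PET = 16 × 6.2463 = 99.941 mm
Correction = (N/12)(d/30) = (12.1/12)(30/30) = 1.0083
PET = 99.941 × 1.0083 = 100.771 mm/month

101 mm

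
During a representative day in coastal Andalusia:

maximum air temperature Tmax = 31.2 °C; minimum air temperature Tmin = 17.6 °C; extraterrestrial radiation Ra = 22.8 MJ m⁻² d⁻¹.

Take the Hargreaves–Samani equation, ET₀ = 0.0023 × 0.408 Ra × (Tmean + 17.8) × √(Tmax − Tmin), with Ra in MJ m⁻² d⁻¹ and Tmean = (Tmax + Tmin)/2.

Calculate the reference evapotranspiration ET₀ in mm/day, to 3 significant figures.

3.33 mm/day

Tmean = (31.2 + 17.6)/2 = 24.40 °C
0.408 Ra = 0.408 × 22.8 = 9.3024 mm/d equivalent
ET₀ = 0.0023 × 9.3024 × (24.40 + 17.8) × √13.6 = 0.0023 × 9.3024 × 42.20 × 3.6878 = 3.3297 mm/d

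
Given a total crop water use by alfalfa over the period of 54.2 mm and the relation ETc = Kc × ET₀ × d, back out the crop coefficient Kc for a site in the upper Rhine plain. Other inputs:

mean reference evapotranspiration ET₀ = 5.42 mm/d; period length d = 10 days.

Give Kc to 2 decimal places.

ETc = Kc × ET₀ × d  ⇒  Kc = ETc / (ET₀ × d)
Kc = 54.2 / (5.42 × 10) = 54.2 / 54.20 = 1.0000

1.00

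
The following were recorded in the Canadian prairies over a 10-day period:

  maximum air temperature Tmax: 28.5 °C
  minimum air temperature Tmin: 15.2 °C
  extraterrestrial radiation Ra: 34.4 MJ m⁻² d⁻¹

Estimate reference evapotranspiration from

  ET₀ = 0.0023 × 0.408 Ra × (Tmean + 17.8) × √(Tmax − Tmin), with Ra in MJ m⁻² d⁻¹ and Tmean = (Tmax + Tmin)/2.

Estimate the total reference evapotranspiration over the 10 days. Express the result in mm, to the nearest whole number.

47 mm

Tmean = (28.5 + 15.2)/2 = 21.85 °C
0.408 Ra = 0.408 × 34.4 = 14.0352 mm/d equivalent
ET₀ = 0.0023 × 14.0352 × (21.85 + 17.8) × √13.3 = 0.0023 × 14.0352 × 39.65 × 3.6469 = 4.6678 mm/d
Over 10 days: 4.6678 × 10 = 46.678 mm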